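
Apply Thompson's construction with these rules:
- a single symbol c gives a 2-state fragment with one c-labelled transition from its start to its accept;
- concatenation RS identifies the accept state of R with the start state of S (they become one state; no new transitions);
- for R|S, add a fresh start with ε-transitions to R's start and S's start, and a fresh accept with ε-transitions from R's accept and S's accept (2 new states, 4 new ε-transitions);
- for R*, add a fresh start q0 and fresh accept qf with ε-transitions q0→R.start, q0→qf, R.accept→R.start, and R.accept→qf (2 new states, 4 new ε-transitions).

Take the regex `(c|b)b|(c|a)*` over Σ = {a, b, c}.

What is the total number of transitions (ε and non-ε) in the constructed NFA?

Bottom-up over the parse tree:
Each of the 5 symbol leaves contributes 1 transition (1 symbol, 0 ε).
  c|b = 6 transitions (2 symbol, 4 ε)
  (c|b)b = 7 transitions (3 symbol, 4 ε)
  c|a = 6 transitions (2 symbol, 4 ε)
  (c|a)* = 10 transitions (2 symbol, 8 ε)
  (c|b)b|(c|a)* = 21 transitions (5 symbol, 16 ε)

21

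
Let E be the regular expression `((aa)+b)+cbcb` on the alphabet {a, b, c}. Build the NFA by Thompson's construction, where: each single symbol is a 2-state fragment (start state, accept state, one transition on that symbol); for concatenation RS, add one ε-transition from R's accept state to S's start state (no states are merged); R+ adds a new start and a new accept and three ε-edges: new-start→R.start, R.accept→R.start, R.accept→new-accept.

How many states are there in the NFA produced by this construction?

Per subexpression:
Each of the 7 symbol leaves contributes a 2-state fragment.
  aa — 4 states
  (aa)+ — 6 states
  (aa)+b — 8 states
  ((aa)+b)+ — 10 states
  ((aa)+b)+cbcb — 18 states

18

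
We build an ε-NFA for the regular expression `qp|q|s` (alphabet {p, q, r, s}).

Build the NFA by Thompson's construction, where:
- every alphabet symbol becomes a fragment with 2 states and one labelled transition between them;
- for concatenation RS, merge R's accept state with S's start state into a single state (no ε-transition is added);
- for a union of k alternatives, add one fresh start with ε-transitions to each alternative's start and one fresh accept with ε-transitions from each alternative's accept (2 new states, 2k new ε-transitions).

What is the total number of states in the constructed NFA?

Recursing over subexpressions:
Each of the 4 symbol leaves contributes a 2-state fragment.
  qp → 3 states
  qp|q|s → 9 states

9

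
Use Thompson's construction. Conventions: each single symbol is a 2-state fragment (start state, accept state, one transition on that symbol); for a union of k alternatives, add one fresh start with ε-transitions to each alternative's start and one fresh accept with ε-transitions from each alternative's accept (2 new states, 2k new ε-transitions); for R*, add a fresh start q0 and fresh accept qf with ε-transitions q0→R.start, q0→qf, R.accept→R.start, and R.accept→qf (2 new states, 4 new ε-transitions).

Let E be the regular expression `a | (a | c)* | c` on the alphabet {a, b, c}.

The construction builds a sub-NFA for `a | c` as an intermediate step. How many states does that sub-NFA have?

Fragment for `a | c`:
Each of the 2 symbol leaves contributes a 2-state fragment.
  a | c : 6 states

6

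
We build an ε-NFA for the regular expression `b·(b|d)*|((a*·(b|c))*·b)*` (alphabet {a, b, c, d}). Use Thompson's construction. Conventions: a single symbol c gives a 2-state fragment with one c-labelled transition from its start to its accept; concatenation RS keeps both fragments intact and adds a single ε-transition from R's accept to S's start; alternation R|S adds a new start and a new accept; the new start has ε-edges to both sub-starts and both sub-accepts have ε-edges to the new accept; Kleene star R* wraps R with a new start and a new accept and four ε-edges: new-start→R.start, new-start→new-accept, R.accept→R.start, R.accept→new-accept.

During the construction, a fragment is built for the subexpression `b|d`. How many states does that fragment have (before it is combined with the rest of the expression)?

6

Fragment for `b|d`:
Each of the 2 symbol leaves contributes a 2-state fragment.
  b|d = 6 states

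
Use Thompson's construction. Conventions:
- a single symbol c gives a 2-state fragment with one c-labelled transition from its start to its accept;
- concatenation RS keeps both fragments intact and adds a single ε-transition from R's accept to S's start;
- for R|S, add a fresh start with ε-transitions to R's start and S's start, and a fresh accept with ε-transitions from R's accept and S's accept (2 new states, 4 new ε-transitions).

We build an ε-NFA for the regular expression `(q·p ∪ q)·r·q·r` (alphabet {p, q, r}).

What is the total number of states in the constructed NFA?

14

Recursing over subexpressions:
Each of the 6 symbol leaves contributes a 2-state fragment.
  q·p = 4 states
  q·p ∪ q = 8 states
  (q·p ∪ q)·r·q·r = 14 states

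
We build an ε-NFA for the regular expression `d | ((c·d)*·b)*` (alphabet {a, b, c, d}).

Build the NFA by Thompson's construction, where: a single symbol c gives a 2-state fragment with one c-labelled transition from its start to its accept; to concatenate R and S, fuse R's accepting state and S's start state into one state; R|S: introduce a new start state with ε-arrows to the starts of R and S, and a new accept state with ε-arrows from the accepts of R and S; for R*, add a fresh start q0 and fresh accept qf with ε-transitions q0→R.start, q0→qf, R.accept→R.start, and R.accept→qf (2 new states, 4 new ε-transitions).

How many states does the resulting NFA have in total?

12

Building bottom-up:
Each of the 4 symbol leaves contributes a 2-state fragment.
  c·d — 3 states
  (c·d)* — 5 states
  (c·d)*·b — 6 states
  ((c·d)*·b)* — 8 states
  d | ((c·d)*·b)* — 12 states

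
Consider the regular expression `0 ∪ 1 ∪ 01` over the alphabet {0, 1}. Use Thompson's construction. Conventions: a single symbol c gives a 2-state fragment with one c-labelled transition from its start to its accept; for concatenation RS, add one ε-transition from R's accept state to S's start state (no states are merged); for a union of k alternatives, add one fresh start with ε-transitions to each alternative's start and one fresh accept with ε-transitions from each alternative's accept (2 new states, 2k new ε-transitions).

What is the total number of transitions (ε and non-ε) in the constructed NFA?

11

Building bottom-up:
Each of the 4 symbol leaves contributes 1 transition (1 symbol, 0 ε).
  01 — 3 transitions (2 symbol, 1 ε)
  0 ∪ 1 ∪ 01 — 11 transitions (4 symbol, 7 ε)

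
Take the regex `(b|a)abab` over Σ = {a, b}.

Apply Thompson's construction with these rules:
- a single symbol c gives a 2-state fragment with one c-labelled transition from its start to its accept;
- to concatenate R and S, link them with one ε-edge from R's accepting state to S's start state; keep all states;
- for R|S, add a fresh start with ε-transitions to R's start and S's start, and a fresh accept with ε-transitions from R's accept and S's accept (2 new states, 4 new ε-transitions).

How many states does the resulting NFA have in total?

Recursing over subexpressions:
Each of the 6 symbol leaves contributes a 2-state fragment.
  b|a — 6 states
  (b|a)abab — 14 states

14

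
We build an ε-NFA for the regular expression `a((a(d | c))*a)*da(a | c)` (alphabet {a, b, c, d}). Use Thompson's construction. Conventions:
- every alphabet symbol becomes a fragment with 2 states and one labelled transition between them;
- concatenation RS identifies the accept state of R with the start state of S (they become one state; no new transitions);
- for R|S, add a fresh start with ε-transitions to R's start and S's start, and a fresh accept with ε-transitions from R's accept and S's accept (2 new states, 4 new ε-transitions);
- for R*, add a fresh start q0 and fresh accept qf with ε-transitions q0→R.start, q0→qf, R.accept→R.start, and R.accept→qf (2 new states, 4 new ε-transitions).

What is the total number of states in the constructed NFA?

20

Recursing over subexpressions:
Each of the 9 symbol leaves contributes a 2-state fragment.
  d | c — 6 states
  a(d | c) — 7 states
  (a(d | c))* — 9 states
  (a(d | c))*a — 10 states
  ((a(d | c))*a)* — 12 states
  a | c — 6 states
  a((a(d | c))*a)*da(a | c) — 20 states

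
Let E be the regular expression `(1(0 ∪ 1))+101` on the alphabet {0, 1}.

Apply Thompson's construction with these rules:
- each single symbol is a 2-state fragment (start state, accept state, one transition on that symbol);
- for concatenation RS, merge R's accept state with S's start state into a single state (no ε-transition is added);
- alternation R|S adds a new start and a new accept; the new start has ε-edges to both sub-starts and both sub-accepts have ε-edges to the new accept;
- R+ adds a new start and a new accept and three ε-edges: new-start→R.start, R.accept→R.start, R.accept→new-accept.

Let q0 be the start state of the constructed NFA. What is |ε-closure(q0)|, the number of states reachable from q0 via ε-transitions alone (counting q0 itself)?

Let C(F) = |ε-closure(F.start)| within fragment F, and note whether F accepts ε. Symbol fragments have C = 1 and do not accept ε. Then:
  0 ∪ 1 — new start ε-reaches every alternative's start; none of them accept ε, so the new accept is not reached: |closure| = 1 + 1 + 1 = 3
  1(0 ∪ 1) — |closure| equals the left operand's closure size = 1 (its accept is not ε-reachable, so the closure stops there)
  (1(0 ∪ 1))+ — new start ε-reaches only the body's start; the new accept needs a symbol first: |closure| = 1 + 1 = 2
  (1(0 ∪ 1))+101 — |closure| equals the left operand's closure size = 2 (its accept is not ε-reachable, so the closure stops there)

2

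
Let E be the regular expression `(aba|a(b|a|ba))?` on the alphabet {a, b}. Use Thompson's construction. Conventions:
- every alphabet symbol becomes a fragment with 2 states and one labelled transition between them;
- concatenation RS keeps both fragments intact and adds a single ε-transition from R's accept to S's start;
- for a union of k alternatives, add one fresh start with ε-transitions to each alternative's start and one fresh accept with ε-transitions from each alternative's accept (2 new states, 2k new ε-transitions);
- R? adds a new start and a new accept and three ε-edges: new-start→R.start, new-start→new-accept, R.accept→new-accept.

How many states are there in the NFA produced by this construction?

Bottom-up over the parse tree:
Each of the 8 symbol leaves contributes a 2-state fragment.
  aba — 6 states
  ba — 4 states
  b|a|ba — 10 states
  a(b|a|ba) — 12 states
  aba|a(b|a|ba) — 20 states
  (aba|a(b|a|ba))? — 22 states

22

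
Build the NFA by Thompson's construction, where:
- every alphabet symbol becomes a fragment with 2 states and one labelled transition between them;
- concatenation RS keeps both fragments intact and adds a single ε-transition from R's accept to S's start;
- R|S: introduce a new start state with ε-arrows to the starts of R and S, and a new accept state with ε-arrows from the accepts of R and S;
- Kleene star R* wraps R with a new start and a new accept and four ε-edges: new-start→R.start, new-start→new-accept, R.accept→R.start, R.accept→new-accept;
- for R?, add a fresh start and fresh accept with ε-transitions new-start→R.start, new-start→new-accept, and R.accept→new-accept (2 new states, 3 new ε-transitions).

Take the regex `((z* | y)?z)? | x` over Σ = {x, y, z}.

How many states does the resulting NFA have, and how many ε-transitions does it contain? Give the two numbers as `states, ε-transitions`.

18, 19

Building bottom-up:
Each of the 4 symbol leaves contributes 2 states and 0 ε-transitions.
  z* — 4 states, 4 ε-transitions
  z* | y — 8 states, 8 ε-transitions
  (z* | y)? — 10 states, 11 ε-transitions
  (z* | y)?z — 12 states, 12 ε-transitions
  ((z* | y)?z)? — 14 states, 15 ε-transitions
  ((z* | y)?z)? | x — 18 states, 19 ε-transitions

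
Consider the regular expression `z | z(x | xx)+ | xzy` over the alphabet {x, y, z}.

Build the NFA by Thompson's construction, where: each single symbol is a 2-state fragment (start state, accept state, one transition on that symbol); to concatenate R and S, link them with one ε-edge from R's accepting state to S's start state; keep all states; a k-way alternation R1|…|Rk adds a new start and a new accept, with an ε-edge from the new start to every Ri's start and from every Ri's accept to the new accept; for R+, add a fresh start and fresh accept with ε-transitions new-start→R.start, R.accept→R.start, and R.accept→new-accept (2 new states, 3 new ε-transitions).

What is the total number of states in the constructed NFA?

22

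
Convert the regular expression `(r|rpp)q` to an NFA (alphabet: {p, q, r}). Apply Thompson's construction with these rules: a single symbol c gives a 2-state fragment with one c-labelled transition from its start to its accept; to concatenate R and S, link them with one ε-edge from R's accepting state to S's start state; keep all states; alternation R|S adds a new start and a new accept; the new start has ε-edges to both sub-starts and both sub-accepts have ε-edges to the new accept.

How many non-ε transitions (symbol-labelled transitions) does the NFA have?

Recursing over subexpressions:
Each of the 5 symbol leaves contributes exactly 1 symbol transition.
  rpp → 3 symbol transitions
  r|rpp → 4 symbol transitions
  (r|rpp)q → 5 symbol transitions

5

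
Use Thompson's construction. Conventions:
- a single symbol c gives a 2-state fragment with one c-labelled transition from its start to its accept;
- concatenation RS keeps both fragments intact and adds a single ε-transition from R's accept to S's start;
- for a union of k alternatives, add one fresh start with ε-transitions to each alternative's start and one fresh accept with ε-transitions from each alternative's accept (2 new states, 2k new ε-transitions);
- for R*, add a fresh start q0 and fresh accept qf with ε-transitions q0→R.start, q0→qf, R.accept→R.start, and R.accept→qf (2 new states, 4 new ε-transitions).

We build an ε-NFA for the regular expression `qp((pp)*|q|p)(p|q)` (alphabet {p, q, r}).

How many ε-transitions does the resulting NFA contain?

Per subexpression:
Each of the 8 symbol leaves contributes 0 ε-transitions.
  pp : 1 ε-transition
  (pp)* : 5 ε-transitions
  (pp)*|q|p : 11 ε-transitions
  p|q : 4 ε-transitions
  qp((pp)*|q|p)(p|q) : 18 ε-transitions

18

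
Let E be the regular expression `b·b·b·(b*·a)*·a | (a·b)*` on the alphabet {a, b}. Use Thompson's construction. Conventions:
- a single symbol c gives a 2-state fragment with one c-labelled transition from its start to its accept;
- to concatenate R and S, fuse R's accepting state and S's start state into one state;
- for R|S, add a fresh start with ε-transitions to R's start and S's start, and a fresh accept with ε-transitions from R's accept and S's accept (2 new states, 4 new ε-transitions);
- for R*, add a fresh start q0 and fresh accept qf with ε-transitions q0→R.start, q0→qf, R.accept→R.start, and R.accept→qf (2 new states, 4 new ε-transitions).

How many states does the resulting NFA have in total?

18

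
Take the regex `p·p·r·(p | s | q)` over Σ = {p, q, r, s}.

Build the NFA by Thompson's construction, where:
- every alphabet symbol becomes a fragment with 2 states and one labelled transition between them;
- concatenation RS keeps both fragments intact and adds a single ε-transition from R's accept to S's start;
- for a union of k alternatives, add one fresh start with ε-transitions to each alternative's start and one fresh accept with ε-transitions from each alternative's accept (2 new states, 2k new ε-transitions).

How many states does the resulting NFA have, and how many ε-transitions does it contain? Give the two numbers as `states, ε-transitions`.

By structural recursion:
Each of the 6 symbol leaves contributes 2 states and 0 ε-transitions.
  p | s | q → 8 states, 6 ε-transitions
  p·p·r·(p | s | q) → 14 states, 9 ε-transitions

14, 9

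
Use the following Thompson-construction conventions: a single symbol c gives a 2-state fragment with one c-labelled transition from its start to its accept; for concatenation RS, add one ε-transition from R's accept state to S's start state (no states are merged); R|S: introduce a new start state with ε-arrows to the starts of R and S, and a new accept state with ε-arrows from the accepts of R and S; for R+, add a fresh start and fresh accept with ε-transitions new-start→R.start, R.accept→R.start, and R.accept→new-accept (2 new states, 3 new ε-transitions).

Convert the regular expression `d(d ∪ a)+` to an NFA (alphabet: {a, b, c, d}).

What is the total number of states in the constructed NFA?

10

Per subexpression:
Each of the 3 symbol leaves contributes a 2-state fragment.
  d ∪ a — 6 states
  (d ∪ a)+ — 8 states
  d(d ∪ a)+ — 10 states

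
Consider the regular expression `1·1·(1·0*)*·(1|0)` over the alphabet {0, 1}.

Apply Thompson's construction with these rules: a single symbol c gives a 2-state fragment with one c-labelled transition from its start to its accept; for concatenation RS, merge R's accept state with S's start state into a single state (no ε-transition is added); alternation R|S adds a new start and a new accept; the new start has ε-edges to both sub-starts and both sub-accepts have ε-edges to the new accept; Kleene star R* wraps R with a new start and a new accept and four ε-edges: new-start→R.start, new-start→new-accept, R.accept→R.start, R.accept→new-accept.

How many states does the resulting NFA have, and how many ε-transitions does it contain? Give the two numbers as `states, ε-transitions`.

Building bottom-up:
Each of the 6 symbol leaves contributes 2 states and 0 ε-transitions.
  0* → 4 states, 4 ε-transitions
  1·0* → 5 states, 4 ε-transitions
  (1·0*)* → 7 states, 8 ε-transitions
  1|0 → 6 states, 4 ε-transitions
  1·1·(1·0*)*·(1|0) → 14 states, 12 ε-transitions

14, 12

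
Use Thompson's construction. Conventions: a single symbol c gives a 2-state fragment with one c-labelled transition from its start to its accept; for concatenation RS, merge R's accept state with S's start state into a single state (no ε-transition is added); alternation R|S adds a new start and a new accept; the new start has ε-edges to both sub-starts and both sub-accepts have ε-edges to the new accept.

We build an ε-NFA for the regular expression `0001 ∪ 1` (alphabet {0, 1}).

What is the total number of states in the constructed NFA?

By structural recursion:
Each of the 5 symbol leaves contributes a 2-state fragment.
  0001 : 5 states
  0001 ∪ 1 : 9 states

9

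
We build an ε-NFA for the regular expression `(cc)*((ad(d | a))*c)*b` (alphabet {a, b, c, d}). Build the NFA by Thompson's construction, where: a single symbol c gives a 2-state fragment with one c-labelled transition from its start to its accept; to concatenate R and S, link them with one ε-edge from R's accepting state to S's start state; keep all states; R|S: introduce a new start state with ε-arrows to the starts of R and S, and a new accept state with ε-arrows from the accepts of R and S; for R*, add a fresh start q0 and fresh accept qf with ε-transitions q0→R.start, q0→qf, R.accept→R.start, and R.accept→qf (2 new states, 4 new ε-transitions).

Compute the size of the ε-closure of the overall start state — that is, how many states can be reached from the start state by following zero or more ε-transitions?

Compute the ε-closure size of each fragment's start state recursively; a symbol fragment's start has no outgoing ε-edge, so its closure is just itself (size 1).
  cc : same as the first factor's closure: C = 1
  (cc)* : the star's fresh start ε-reaches both the body's start and the fresh accept: C = 2 + 1 = 3
  d | a : C = 1 + 1 + 1 = 3 (the new accept is not ε-reachable since no branch accepts ε)
  ad(d | a) : same as the first factor's closure: C = 1
  (ad(d | a))* : C = 1 (new start) + 1 (body) + 1 (new accept) = 3
  (ad(d | a))*c : the left operand accepts ε, so the closure extends into the next operand (via the concat ε-link); C = 3 + 1 = 4
  ((ad(d | a))*c)* : C = 1 (new start) + 4 (body) + 1 (new accept) = 6
  (cc)*((ad(d | a))*c)*b : the left operand accepts ε, so the closure extends into the next operand (via the concat ε-link); C = 3 + 6 + 1 = 10

10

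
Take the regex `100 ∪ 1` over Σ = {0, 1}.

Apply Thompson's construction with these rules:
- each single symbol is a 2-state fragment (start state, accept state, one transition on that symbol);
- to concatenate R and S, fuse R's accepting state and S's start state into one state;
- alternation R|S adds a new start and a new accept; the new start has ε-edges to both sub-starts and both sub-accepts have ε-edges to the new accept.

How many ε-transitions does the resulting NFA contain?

Per subexpression:
Each of the 4 symbol leaves contributes 0 ε-transitions.
  100 = 0 ε-transitions
  100 ∪ 1 = 4 ε-transitions

4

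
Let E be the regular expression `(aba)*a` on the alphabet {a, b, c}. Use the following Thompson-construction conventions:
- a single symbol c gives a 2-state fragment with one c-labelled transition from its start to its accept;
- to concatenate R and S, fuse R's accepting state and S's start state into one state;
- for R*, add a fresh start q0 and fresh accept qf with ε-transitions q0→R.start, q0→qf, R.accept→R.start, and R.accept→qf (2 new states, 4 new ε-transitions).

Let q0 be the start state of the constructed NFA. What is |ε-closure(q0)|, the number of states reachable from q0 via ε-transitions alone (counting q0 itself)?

Let C(F) = |ε-closure(F.start)| within fragment F, and note whether F accepts ε. Symbol fragments have C = 1 and do not accept ε. Then:
  aba → |closure| equals the left operand's closure size = 1 (its accept is not ε-reachable, so the closure stops there)
  (aba)* → the star's fresh start ε-reaches both the body's start and the fresh accept: |closure| = 2 + 1 = 3
  (aba)*a → the left operand accepts ε, so the closure extends into the next operand (the shared merged state is already counted); |closure| = 3 + (1−1) = 3

3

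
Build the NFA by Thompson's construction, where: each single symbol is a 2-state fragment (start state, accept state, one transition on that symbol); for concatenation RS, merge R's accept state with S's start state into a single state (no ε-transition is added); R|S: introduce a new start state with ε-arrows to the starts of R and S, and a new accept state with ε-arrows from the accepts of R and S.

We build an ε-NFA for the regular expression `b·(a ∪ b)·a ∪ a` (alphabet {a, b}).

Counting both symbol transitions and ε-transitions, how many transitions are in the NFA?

Building bottom-up:
Each of the 5 symbol leaves contributes 1 transition (1 symbol, 0 ε).
  a ∪ b = 6 transitions (2 symbol, 4 ε)
  b·(a ∪ b)·a = 8 transitions (4 symbol, 4 ε)
  b·(a ∪ b)·a ∪ a = 13 transitions (5 symbol, 8 ε)

13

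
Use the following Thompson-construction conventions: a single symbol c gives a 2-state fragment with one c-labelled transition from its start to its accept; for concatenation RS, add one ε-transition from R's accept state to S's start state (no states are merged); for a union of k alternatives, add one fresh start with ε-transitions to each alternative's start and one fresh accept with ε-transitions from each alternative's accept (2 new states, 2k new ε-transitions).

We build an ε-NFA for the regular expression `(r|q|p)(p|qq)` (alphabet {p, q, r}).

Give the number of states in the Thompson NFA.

16

Recursing over subexpressions:
Each of the 6 symbol leaves contributes a 2-state fragment.
  r|q|p = 8 states
  qq = 4 states
  p|qq = 8 states
  (r|q|p)(p|qq) = 16 states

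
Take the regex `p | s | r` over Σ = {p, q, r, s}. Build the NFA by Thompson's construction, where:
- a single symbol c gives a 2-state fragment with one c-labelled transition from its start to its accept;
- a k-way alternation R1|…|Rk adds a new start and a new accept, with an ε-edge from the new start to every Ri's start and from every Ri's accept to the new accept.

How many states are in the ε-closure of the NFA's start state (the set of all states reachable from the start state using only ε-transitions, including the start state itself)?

Let C(F) = |ε-closure(F.start)| within fragment F, and note whether F accepts ε. Symbol fragments have C = 1 and do not accept ε. Then:
  p | s | r — new start ε-reaches every alternative's start; none of them accept ε, so the new accept is not reached: C = 1 + 1 + 1 + 1 = 4

4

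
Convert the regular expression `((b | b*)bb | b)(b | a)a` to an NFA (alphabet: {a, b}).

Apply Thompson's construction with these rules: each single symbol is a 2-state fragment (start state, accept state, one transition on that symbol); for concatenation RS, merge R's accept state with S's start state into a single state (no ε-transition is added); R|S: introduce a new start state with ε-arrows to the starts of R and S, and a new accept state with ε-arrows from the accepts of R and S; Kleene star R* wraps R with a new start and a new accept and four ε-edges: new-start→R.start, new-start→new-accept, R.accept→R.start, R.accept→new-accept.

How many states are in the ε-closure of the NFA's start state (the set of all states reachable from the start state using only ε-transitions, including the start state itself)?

8

Compute the ε-closure size of each fragment's start state recursively; a symbol fragment's start has no outgoing ε-edge, so its closure is just itself (size 1).
  b* → the star's fresh start ε-reaches both the body's start and the fresh accept: |closure| = 2 + 1 = 3
  b | b* → new start ε-reaches every alternative's start; at least one alternative accepts ε, so the union's new accept is reached too: |closure| = 1 + 1 + 3 + 1 = 6
  (b | b*)bb → |closure| = 6 + (1−1) = 6 (closure spills across the concat boundary because the left factor accepts ε)
  (b | b*)bb | b → |closure| = 1 + 6 + 1 = 8 (the new accept is not ε-reachable since no branch accepts ε)
  b | a → |closure| = 1 + 1 + 1 = 3 (the new accept is not ε-reachable since no branch accepts ε)
  ((b | b*)bb | b)(b | a)a → |closure| equals the left operand's closure size = 8 (its accept is not ε-reachable, so the closure stops there)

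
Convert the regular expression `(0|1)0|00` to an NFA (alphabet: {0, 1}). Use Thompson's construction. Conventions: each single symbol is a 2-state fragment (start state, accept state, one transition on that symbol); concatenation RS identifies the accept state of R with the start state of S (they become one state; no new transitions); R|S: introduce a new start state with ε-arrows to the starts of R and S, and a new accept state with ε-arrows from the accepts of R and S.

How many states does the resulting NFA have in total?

By structural recursion:
Each of the 5 symbol leaves contributes a 2-state fragment.
  0|1 : 6 states
  (0|1)0 : 7 states
  00 : 3 states
  (0|1)0|00 : 12 states

12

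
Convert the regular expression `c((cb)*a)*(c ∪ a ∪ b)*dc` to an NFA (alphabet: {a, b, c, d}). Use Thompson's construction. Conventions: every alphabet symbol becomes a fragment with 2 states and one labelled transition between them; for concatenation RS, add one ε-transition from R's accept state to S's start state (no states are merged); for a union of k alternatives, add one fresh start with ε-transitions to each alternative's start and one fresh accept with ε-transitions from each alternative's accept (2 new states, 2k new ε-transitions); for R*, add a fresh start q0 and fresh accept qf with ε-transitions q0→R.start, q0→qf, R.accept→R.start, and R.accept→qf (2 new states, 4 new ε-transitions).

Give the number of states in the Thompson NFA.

26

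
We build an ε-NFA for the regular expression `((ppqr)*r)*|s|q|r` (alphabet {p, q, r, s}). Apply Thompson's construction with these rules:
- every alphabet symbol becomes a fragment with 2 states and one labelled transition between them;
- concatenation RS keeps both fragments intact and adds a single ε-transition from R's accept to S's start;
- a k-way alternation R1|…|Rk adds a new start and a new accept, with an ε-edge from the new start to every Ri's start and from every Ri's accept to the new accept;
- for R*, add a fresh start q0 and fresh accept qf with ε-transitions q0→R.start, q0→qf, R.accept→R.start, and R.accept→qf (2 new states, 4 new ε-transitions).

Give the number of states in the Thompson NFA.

22

By structural recursion:
Each of the 8 symbol leaves contributes a 2-state fragment.
  ppqr — 8 states
  (ppqr)* — 10 states
  (ppqr)*r — 12 states
  ((ppqr)*r)* — 14 states
  ((ppqr)*r)*|s|q|r — 22 states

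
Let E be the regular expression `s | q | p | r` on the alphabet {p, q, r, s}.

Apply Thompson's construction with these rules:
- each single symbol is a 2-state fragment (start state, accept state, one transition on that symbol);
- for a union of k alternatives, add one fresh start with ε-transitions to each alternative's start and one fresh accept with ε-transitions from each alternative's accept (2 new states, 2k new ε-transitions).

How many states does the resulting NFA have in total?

10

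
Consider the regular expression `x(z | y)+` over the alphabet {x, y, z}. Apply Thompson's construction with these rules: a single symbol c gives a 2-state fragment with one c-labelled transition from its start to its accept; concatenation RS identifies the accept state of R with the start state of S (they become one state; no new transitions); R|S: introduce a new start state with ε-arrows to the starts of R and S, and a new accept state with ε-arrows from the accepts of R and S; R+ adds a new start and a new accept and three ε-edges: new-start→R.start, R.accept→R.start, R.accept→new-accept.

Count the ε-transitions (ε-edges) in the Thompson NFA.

7

Bottom-up over the parse tree:
Each of the 3 symbol leaves contributes 0 ε-transitions.
  z | y → 4 ε-transitions
  (z | y)+ → 7 ε-transitions
  x(z | y)+ → 7 ε-transitions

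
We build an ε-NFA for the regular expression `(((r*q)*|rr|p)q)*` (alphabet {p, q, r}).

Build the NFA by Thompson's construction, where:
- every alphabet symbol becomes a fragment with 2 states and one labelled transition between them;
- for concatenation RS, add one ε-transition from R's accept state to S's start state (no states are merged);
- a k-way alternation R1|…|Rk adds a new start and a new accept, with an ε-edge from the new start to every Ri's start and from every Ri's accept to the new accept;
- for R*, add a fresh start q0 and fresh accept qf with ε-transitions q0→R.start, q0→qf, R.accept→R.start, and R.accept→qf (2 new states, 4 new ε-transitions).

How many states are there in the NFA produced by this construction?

20

By structural recursion:
Each of the 6 symbol leaves contributes a 2-state fragment.
  r* : 4 states
  r*q : 6 states
  (r*q)* : 8 states
  rr : 4 states
  (r*q)*|rr|p : 16 states
  ((r*q)*|rr|p)q : 18 states
  (((r*q)*|rr|p)q)* : 20 states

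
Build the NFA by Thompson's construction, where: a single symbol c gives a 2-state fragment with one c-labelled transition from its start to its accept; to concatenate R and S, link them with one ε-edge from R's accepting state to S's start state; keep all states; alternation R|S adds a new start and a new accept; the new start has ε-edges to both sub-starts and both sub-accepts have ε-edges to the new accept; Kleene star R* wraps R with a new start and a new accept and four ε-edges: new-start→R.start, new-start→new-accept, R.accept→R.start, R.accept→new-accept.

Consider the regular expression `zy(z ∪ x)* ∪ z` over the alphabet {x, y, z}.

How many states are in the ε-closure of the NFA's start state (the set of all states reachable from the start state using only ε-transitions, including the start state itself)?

3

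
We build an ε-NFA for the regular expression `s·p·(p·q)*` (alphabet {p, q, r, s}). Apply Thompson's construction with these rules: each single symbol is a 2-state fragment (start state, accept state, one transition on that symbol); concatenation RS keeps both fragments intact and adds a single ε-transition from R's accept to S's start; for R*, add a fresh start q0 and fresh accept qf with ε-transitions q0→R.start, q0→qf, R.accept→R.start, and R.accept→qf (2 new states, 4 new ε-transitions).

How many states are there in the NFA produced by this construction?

10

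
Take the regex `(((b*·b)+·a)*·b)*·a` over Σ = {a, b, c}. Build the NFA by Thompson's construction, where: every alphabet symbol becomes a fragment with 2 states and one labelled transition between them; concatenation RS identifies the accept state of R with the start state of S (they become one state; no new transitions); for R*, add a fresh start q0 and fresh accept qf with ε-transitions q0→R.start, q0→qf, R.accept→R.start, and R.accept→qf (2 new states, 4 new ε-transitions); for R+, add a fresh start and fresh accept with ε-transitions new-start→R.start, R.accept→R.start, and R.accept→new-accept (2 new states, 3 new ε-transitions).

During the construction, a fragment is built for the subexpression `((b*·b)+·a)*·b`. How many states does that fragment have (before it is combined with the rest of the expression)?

11

Fragment for `((b*·b)+·a)*·b`:
Each of the 4 symbol leaves contributes a 2-state fragment.
  b* = 4 states
  b*·b = 5 states
  (b*·b)+ = 7 states
  (b*·b)+·a = 8 states
  ((b*·b)+·a)* = 10 states
  ((b*·b)+·a)*·b = 11 states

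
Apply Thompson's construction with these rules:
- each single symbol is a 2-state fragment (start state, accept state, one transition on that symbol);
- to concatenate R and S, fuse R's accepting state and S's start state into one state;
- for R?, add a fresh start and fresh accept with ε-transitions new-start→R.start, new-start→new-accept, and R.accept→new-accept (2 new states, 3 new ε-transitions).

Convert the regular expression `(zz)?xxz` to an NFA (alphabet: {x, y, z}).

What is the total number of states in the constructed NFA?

8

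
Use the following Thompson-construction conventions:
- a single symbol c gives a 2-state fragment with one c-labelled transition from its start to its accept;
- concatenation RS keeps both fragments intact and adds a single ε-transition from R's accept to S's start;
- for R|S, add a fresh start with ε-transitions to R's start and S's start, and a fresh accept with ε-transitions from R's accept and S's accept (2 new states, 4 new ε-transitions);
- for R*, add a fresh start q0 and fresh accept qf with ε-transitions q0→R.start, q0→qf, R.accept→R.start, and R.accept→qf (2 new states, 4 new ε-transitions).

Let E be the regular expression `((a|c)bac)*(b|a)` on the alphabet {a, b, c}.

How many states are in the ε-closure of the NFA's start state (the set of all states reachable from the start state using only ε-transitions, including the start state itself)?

Work bottom-up. For each fragment F, track |ε-closure(F.start)| and whether F's accept lies in that closure (i.e. whether F accepts ε). A single-symbol fragment has closure size 1 and does not accept ε.
  a|c : new start ε-reaches every alternative's start; none of them accept ε, so the new accept is not reached: C = 1 + 1 + 1 = 3
  (a|c)bac : same as the first factor's closure: C = 3
  ((a|c)bac)* : new start has ε-edges to the inner start and to the new accept, so C = 2 + 3 = 5
  b|a : C = 1 + 1 + 1 = 3 (the new accept is not ε-reachable since no branch accepts ε)
  ((a|c)bac)*(b|a) : the left operand accepts ε, so the closure extends into the next operand (via the concat ε-link); C = 5 + 3 = 8

8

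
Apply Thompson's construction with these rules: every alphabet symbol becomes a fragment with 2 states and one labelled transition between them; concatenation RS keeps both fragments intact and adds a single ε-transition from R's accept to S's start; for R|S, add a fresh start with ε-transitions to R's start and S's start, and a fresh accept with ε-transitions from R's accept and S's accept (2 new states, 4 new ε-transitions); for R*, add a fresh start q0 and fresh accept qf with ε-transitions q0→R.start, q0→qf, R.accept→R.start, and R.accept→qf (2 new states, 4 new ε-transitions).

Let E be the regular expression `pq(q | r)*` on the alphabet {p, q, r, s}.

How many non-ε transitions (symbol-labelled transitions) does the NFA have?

Recursing over subexpressions:
Each of the 4 symbol leaves contributes exactly 1 symbol transition.
  q | r = 2 symbol transitions
  (q | r)* = 2 symbol transitions
  pq(q | r)* = 4 symbol transitions

4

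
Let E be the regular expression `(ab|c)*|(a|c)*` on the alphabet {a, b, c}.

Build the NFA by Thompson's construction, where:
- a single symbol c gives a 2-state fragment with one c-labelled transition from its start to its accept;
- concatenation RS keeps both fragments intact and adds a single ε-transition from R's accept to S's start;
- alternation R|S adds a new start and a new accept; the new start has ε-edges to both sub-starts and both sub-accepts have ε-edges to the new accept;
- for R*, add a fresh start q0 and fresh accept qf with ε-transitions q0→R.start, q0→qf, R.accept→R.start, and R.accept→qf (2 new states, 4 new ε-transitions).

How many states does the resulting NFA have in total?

Per subexpression:
Each of the 5 symbol leaves contributes a 2-state fragment.
  ab → 4 states
  ab|c → 8 states
  (ab|c)* → 10 states
  a|c → 6 states
  (a|c)* → 8 states
  (ab|c)*|(a|c)* → 20 states

20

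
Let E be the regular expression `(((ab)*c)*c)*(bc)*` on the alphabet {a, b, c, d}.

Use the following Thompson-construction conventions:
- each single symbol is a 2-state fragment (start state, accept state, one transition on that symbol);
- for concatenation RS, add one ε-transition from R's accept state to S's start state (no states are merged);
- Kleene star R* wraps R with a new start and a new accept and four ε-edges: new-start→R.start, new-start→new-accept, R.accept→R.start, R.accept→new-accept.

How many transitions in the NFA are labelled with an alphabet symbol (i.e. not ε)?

Recursing over subexpressions:
Each of the 6 symbol leaves contributes exactly 1 symbol transition.
  ab — 2 symbol transitions
  (ab)* — 2 symbol transitions
  (ab)*c — 3 symbol transitions
  ((ab)*c)* — 3 symbol transitions
  ((ab)*c)*c — 4 symbol transitions
  (((ab)*c)*c)* — 4 symbol transitions
  bc — 2 symbol transitions
  (bc)* — 2 symbol transitions
  (((ab)*c)*c)*(bc)* — 6 symbol transitions

6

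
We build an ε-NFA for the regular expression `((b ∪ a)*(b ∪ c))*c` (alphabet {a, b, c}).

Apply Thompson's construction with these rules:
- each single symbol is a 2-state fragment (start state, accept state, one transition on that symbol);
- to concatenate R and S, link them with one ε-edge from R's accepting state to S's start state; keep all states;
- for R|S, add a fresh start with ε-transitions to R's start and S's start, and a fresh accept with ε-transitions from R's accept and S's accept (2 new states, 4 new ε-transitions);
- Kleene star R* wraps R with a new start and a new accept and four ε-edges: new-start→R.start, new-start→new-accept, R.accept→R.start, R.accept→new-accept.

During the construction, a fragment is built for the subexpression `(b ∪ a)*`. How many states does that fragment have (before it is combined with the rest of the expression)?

Fragment for `(b ∪ a)*`:
Each of the 2 symbol leaves contributes a 2-state fragment.
  b ∪ a — 6 states
  (b ∪ a)* — 8 states

8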